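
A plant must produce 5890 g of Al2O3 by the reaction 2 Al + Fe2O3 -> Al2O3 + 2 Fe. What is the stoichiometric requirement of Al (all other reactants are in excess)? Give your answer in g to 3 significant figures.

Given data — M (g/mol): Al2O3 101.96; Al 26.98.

3120 g

n(Al2O3) = 5890 / 101.96 = 57.77 mol
n(Al) = (2/1) × 57.77 = 115.5 mol
mass = 115.5 × 26.98 = 3116 g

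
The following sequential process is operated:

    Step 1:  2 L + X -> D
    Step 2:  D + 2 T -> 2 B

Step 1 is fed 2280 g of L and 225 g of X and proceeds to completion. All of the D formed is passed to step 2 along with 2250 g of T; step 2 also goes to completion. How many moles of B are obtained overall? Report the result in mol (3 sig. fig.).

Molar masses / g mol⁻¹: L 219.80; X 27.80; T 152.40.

10.4 mol

Step 1:
n(L) = 2280 / 219.80 = 10.37 mol
n(X) = 225.0 / 27.80 = 8.094 mol
n/ν for L = 10.37/2 = 5.185
n/ν for X = 8.094/1 = 8.094
Smallest n/ν is L → limiting reagent.
n(D) produced = (1/2) × 10.37 = 5.185 mol
Step 2:
n(D) available = 5.185 mol
n(T) = 2250 / 152.40 = 14.76 mol
n/ν for D = 5.185/1 = 5.185
n/ν for T = 14.76/2 = 7.380
Smallest n/ν is D → limiting reagent.
n(B) = (2/1) × 5.185 = 10.37 mol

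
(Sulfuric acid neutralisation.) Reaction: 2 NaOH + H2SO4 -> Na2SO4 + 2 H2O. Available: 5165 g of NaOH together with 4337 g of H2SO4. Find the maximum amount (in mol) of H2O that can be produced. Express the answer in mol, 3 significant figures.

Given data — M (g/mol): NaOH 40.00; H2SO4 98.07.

88.4 mol

n(NaOH) = 5165 / 40.00 = 129.1 mol
n(H2SO4) = 4337 / 98.07 = 44.22 mol
n/ν → NaOH: 64.55, H2SO4: 44.22; H2SO4 is limiting.
n(H2O) = (2/1) × 44.22 = 88.44 mol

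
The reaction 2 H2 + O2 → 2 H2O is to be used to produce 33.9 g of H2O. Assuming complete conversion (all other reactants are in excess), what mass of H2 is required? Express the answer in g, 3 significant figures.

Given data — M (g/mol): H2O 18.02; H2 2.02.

3.80 g

n(H2O) = 33.9 / 18.02 = 1.881 mol
n(H2) = (2/2) × 1.881 = 1.881 mol
mass = 1.881 × 2.02 = 3.800 g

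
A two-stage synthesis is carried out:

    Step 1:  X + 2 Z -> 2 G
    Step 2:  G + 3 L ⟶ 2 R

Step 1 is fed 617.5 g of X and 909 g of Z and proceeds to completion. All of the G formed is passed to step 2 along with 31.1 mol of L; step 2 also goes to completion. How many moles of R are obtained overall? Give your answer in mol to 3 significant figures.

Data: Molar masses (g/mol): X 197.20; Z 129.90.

Step 1:
n(X) = 617.5 / 197.20 = 3.131 mol
n(Z) = 909.0 / 129.90 = 6.998 mol
n/ν for X = 3.131/1 = 3.131
n/ν for Z = 6.998/2 = 3.499
Smallest n/ν is X → limiting reagent.
n(G) produced = (2/1) × 3.131 = 6.262 mol
Step 2:
n(G) available = 6.262 mol
n(L) = 31.10 mol
n/ν for G = 6.262/1 = 6.262
n/ν for L = 31.10/3 = 10.37
Smallest n/ν is G → limiting reagent.
n(R) = (2/1) × 6.262 = 12.52 mol

12.5 mol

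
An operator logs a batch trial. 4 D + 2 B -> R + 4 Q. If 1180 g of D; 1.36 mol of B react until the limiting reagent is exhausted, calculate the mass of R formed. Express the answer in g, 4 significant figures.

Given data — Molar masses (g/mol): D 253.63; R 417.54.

283.9 g

n(D) = 1180 / 253.63 = 4.652 mol
n(B) = 1.360 mol
n/ν → D: 1.163, B: 0.6800; B is limiting.
n(R) = (1/2) × 1.360 = 0.6800 mol
mass = 0.6800 × 417.54 = 283.9 g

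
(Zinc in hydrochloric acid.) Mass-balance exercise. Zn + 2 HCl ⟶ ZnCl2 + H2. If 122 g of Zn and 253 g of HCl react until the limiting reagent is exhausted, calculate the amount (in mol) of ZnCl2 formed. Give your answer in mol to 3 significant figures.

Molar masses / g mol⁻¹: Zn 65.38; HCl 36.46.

1.87 mol

n(Zn) = 122.0 / 65.38 = 1.866 mol
n(HCl) = 253.0 / 36.46 = 6.939 mol
n/ν for Zn = 1.866/1 = 1.866
n/ν for HCl = 6.939/2 = 3.470
Smallest n/ν is Zn → limiting reagent.
n(ZnCl2) = (1/1) × 1.866 = 1.866 mol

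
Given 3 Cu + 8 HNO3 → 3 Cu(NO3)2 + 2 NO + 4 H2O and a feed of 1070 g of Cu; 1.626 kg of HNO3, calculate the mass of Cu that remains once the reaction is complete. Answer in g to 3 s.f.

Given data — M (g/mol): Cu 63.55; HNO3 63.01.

455 g

n(Cu) = 1070 / 63.55 = 16.84 mol
n(HNO3) = 1.626×1000 / 63.01 = 25.81 mol
n/ν for Cu = 16.84/3 = 5.613
n/ν for HNO3 = 25.81/8 = 3.226
Smallest n/ν is HNO3 → limiting reagent.
Cu consumed = (3/8) × 25.81 = 9.679 mol
Cu remaining = 16.84 − 9.679 = 7.161 mol
mass = 7.161 × 63.55 = 455.1 g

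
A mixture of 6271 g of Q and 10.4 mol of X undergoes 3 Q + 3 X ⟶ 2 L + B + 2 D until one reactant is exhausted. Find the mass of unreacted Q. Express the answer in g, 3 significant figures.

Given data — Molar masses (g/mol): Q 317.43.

2970 g

n(Q) = 6271 / 317.43 = 19.76 mol
n(X) = 10.40 mol
n/ν for Q = 19.76/3 = 6.587
n/ν for X = 10.40/3 = 3.467
Smallest n/ν is X → limiting reagent.
Q consumed = (3/3) × 10.40 = 10.40 mol
Q remaining = 19.76 − 10.40 = 9.360 mol
mass = 9.360 × 317.43 = 2971 g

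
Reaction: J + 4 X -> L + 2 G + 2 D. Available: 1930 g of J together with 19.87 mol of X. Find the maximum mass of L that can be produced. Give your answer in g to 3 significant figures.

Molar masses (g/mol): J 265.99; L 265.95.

n(J) = 1930 / 265.99 = 7.256 mol
n(X) = 19.87 mol
n/ν for J = 7.256/1 = 7.256
n/ν for X = 19.87/4 = 4.968
Smallest n/ν is X → limiting reagent.
n(L) = (1/4) × 19.87 = 4.968 mol
mass = 4.968 × 265.95 = 1321 g

1320 g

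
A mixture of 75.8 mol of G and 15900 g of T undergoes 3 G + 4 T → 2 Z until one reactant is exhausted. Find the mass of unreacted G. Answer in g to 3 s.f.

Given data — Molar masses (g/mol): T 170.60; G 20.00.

118 g

n(G) = 75.80 mol
n(T) = 15900 / 170.60 = 93.20 mol
n/ν → G: 25.27, T: 23.30; T is limiting.
G consumed = (3/4) × 93.20 = 69.90 mol
G remaining = 75.80 − 69.90 = 5.900 mol
mass = 5.900 × 20.00 = 118.0 g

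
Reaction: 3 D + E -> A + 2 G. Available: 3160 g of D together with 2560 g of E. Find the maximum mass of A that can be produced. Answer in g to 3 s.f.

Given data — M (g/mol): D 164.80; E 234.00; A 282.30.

n(D) = 3160 / 164.80 = 19.17 mol
n(E) = 2560 / 234.00 = 10.94 mol
n/ν for D = 19.17/3 = 6.390
n/ν for E = 10.94/1 = 10.94
Smallest n/ν is D → limiting reagent.
n(A) = (1/3) × 19.17 = 6.390 mol
mass = 6.390 × 282.30 = 1804 g

1800 g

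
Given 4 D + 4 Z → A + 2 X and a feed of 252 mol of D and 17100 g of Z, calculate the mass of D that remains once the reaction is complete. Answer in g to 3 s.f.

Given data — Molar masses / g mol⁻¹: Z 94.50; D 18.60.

n(D) = 252.0 mol
n(Z) = 17100 / 94.50 = 181.0 mol
n/ν for D = 252.0/4 = 63.00
n/ν for Z = 181.0/4 = 45.25
Smallest n/ν is Z → limiting reagent.
D consumed = (4/4) × 181.0 = 181.0 mol
D remaining = 252.0 − 181.0 = 71.00 mol
mass = 71.00 × 18.60 = 1321 g

1320 g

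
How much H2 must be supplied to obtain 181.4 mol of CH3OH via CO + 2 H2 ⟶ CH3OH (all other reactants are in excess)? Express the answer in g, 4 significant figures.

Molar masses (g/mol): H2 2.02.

n(CH3OH) = 181.4 mol
n(H2) = (2/1) × 181.4 = 362.8 mol
mass = 362.8 × 2.02 = 732.9 g

732.9 g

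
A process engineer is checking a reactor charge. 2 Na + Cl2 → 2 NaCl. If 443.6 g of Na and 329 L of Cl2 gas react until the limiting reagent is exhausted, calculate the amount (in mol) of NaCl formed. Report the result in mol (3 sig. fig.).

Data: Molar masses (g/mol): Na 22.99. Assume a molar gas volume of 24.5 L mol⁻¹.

19.3 mol

n(Na) = 443.6 / 22.99 = 19.30 mol
n(Cl2) = 329.0 / 24.5 = 13.43 mol
n/ν for Na = 19.30/2 = 9.650
n/ν for Cl2 = 13.43/1 = 13.43
Smallest n/ν is Na → limiting reagent.
n(NaCl) = (2/2) × 19.30 = 19.30 mol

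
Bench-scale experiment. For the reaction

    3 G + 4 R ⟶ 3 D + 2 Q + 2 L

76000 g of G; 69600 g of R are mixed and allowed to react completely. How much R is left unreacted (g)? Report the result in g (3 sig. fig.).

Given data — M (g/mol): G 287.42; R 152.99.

n(G) = 76000 / 287.42 = 264.4 mol
n(R) = 69600 / 152.99 = 454.9 mol
n/ν → G: 88.13, R: 113.7; G is limiting.
R consumed = (4/3) × 264.4 = 352.5 mol
R remaining = 454.9 − 352.5 = 102.4 mol
mass = 102.4 × 152.99 = 15670 g

15700 g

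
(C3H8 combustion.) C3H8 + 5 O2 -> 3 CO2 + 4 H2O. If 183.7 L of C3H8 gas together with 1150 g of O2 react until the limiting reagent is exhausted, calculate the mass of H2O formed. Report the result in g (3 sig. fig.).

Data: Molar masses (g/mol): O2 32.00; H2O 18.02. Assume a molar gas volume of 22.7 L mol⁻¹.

518 g

n(C3H8) = 183.7 / 22.7 = 8.093 mol
n(O2) = 1150 / 32.00 = 35.94 mol
n/ν for C3H8 = 8.093/1 = 8.093
n/ν for O2 = 35.94/5 = 7.188
Smallest n/ν is O2 → limiting reagent.
n(H2O) = (4/5) × 35.94 = 28.75 mol
mass = 28.75 × 18.02 = 518.1 g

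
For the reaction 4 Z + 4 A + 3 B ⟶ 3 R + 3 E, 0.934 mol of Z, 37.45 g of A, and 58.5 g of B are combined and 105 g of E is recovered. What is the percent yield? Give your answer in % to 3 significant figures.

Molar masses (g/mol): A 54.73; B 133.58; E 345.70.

n(Z) = 0.9340 mol
n(A) = 37.45 / 54.73 = 0.6843 mol
n(B) = 58.50 / 133.58 = 0.4379 mol
n/ν for Z = 0.9340/4 = 0.2335
n/ν for A = 0.6843/4 = 0.1711
n/ν for B = 0.4379/3 = 0.1460
Smallest n/ν is B → limiting reagent.
theoretical n(E) = (3/3) × 0.4379 = 0.4379 mol → 151.4 g
% yield = 105 / 151.4 × 100 = 69.35 %

69.4 %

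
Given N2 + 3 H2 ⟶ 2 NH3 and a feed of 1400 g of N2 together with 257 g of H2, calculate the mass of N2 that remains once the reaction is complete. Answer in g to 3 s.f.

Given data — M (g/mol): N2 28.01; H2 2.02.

212 g

n(N2) = 1400 / 28.01 = 49.98 mol
n(H2) = 257.0 / 2.02 = 127.2 mol
n/ν for N2 = 49.98/1 = 49.98
n/ν for H2 = 127.2/3 = 42.40
Smallest n/ν is H2 → limiting reagent.
N2 consumed = (1/3) × 127.2 = 42.40 mol
N2 remaining = 49.98 − 42.40 = 7.580 mol
mass = 7.580 × 28.01 = 212.3 g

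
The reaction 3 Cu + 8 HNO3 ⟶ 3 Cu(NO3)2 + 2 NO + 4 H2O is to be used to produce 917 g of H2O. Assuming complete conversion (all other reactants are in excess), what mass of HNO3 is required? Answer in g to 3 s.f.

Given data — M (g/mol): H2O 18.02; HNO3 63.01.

n(H2O) = 917 / 18.02 = 50.89 mol
n(HNO3) = (8/4) × 50.89 = 101.8 mol
mass = 101.8 × 63.01 = 6414 g

6410 g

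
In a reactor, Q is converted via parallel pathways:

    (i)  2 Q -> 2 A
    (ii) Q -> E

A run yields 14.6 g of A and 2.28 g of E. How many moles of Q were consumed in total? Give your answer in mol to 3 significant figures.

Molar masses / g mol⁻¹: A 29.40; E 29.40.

n(A) = 14.6 / 29.40 = 0.4966 mol
n(E) = 2.28 / 29.40 = 0.07755 mol
n(Q) via (i) = (2/2)×0.4966 = 0.4966 mol
n(Q) via (ii) = (1/1)×0.07755 = 0.07755 mol
total n(Q) = 0.4966 + 0.07755 = 0.5742 mol

0.574 mol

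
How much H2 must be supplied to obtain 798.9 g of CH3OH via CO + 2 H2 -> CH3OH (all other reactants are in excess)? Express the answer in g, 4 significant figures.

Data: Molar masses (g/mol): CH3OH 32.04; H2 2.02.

100.7 g

n(CH3OH) = 798.9 / 32.04 = 24.93 mol
n(H2) = (2/1) × 24.93 = 49.86 mol
mass = 49.86 × 2.02 = 100.7 g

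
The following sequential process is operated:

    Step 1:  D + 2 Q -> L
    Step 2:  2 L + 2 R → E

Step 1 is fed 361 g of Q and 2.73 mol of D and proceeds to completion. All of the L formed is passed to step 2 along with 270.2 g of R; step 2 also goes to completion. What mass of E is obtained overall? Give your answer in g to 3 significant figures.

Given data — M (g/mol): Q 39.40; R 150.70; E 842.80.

756 g

Step 1:
n(Q) = 361.0 / 39.40 = 9.162 mol
n(D) = 2.730 mol
n/ν for Q = 9.162/2 = 4.581
n/ν for D = 2.730/1 = 2.730
Smallest n/ν is D → limiting reagent.
n(L) produced = (1/1) × 2.730 = 2.730 mol
Step 2:
n(L) available = 2.730 mol
n(R) = 270.2 / 150.70 = 1.793 mol
n/ν for L = 2.730/2 = 1.365
n/ν for R = 1.793/2 = 0.8965
Smallest n/ν is R → limiting reagent.
n(E) = (1/2) × 1.793 = 0.8965 mol
mass = 0.8965 × 842.80 = 755.6 g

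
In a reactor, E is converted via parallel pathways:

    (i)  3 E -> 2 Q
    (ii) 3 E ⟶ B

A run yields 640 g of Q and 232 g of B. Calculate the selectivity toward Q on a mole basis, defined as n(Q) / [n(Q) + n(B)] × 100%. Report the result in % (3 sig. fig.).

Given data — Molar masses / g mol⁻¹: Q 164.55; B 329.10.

n(Q) = 640 / 164.55 = 3.889 mol
n(B) = 232 / 329.10 = 0.7050 mol
selectivity = 3.889/(3.889+0.7050) × 100 = 84.65 %

84.7 %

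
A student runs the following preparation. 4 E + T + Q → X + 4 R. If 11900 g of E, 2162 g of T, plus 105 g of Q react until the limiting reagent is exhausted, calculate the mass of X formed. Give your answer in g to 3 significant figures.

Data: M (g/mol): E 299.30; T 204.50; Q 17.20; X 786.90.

n(E) = 11900 / 299.30 = 39.76 mol
n(T) = 2162 / 204.50 = 10.57 mol
n(Q) = 105.0 / 17.20 = 6.105 mol
n/ν → E: 9.940, T: 10.57, Q: 6.105; Q is limiting.
n(X) = (1/1) × 6.105 = 6.105 mol
mass = 6.105 × 786.90 = 4804 g

4800 g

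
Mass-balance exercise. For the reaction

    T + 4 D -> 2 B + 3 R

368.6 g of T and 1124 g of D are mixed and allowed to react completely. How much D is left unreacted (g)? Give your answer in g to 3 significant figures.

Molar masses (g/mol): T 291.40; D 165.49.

n(T) = 368.6 / 291.40 = 1.265 mol
n(D) = 1124 / 165.49 = 6.792 mol
n/ν → T: 1.265, D: 1.698; T is limiting.
D consumed = (4/1) × 1.265 = 5.060 mol
D remaining = 6.792 − 5.060 = 1.732 mol
mass = 1.732 × 165.49 = 286.6 g

287 g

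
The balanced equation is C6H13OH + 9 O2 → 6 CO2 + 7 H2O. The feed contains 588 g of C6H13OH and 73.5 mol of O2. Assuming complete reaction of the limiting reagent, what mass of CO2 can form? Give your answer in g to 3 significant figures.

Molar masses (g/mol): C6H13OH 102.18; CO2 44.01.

n(C6H13OH) = 588.0 / 102.18 = 5.755 mol
n(O2) = 73.50 mol
n/ν for C6H13OH = 5.755/1 = 5.755
n/ν for O2 = 73.50/9 = 8.167
Smallest n/ν is C6H13OH → limiting reagent.
n(CO2) = (6/1) × 5.755 = 34.53 mol
mass = 34.53 × 44.01 = 1520 g

1520 g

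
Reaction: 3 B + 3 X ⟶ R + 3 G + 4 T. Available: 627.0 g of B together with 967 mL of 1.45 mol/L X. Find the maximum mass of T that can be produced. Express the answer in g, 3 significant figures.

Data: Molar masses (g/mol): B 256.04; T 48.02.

n(B) = 627.0 / 256.04 = 2.449 mol
n(X) = 1.45 × 967.0/1000 = 1.402 mol
n/ν → B: 0.8163, X: 0.4673; X is limiting.
n(T) = (4/3) × 1.402 = 1.869 mol
mass = 1.869 × 48.02 = 89.75 g

89.8 g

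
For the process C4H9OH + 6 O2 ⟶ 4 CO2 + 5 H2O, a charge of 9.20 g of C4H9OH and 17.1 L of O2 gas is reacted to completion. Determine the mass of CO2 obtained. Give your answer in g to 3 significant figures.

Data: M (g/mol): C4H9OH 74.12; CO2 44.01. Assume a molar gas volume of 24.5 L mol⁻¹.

n(C4H9OH) = 9.200 / 74.12 = 0.1241 mol
n(O2) = 17.10 / 24.5 = 0.6980 mol
n/ν → C4H9OH: 0.1241, O2: 0.1163; O2 is limiting.
n(CO2) = (4/6) × 0.6980 = 0.4653 mol
mass = 0.4653 × 44.01 = 20.48 g

20.5 g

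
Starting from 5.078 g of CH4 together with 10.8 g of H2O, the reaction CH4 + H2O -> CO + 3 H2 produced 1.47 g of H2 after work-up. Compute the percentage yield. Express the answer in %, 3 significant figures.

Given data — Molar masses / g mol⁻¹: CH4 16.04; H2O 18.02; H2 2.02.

n(CH4) = 5.078 / 16.04 = 0.3166 mol
n(H2O) = 10.80 / 18.02 = 0.5993 mol
n/ν for CH4 = 0.3166/1 = 0.3166
n/ν for H2O = 0.5993/1 = 0.5993
Smallest n/ν is CH4 → limiting reagent.
theoretical n(H2) = (3/1) × 0.3166 = 0.9498 mol → 1.919 g
% yield = 1.47 / 1.919 × 100 = 76.60 %

76.6 %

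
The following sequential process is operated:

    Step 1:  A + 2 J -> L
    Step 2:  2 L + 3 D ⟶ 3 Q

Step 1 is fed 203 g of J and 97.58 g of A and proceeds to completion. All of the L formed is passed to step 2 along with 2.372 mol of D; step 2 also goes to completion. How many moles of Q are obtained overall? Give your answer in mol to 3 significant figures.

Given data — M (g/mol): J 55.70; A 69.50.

Step 1:
n(J) = 203.0 / 55.70 = 3.645 mol
n(A) = 97.58 / 69.50 = 1.404 mol
n/ν for J = 3.645/2 = 1.823
n/ν for A = 1.404/1 = 1.404
Smallest n/ν is A → limiting reagent.
n(L) produced = (1/1) × 1.404 = 1.404 mol
Step 2:
n(L) available = 1.404 mol
n(D) = 2.372 mol
n/ν for L = 1.404/2 = 0.7020
n/ν for D = 2.372/3 = 0.7907
Smallest n/ν is L → limiting reagent.
n(Q) = (3/2) × 1.404 = 2.106 mol

2.11 mol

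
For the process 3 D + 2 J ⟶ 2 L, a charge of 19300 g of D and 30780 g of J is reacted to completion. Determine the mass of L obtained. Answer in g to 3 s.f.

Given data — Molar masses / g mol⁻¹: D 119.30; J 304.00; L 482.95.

n(D) = 19300 / 119.30 = 161.8 mol
n(J) = 30780 / 304.00 = 101.3 mol
n/ν → D: 53.93, J: 50.65; J is limiting.
n(L) = (2/2) × 101.3 = 101.3 mol
mass = 101.3 × 482.95 = 48920 g

48900 g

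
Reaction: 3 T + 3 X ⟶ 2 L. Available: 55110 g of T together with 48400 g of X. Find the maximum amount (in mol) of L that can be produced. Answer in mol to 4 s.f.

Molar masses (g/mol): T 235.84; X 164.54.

n(T) = 55110 / 235.84 = 233.7 mol
n(X) = 48400 / 164.54 = 294.2 mol
n/ν for T = 233.7/3 = 77.90
n/ν for X = 294.2/3 = 98.07
Smallest n/ν is T → limiting reagent.
n(L) = (2/3) × 233.7 = 155.8 mol

155.8 mol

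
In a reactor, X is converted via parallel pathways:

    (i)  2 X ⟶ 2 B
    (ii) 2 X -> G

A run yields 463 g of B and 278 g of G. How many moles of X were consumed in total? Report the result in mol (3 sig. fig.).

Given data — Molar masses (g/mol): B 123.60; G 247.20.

6.00 mol

n(B) = 463 / 123.60 = 3.746 mol
n(G) = 278 / 247.20 = 1.125 mol
n(X) via (i) = (2/2)×3.746 = 3.746 mol
n(X) via (ii) = (2/1)×1.125 = 2.250 mol
total n(X) = 3.746 + 2.250 = 5.996 mol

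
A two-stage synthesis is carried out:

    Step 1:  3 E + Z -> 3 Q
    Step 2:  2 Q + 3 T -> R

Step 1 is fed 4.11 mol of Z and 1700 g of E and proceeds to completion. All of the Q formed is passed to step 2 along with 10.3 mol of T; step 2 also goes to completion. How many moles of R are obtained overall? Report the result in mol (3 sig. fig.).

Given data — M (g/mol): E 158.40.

Step 1:
n(Z) = 4.110 mol
n(E) = 1700 / 158.40 = 10.73 mol
n/ν for Z = 4.110/1 = 4.110
n/ν for E = 10.73/3 = 3.577
Smallest n/ν is E → limiting reagent.
n(Q) produced = (3/3) × 10.73 = 10.73 mol
Step 2:
n(Q) available = 10.73 mol
n(T) = 10.30 mol
n/ν for Q = 10.73/2 = 5.365
n/ν for T = 10.30/3 = 3.433
Smallest n/ν is T → limiting reagent.
n(R) = (1/3) × 10.30 = 3.433 mol

3.43 mol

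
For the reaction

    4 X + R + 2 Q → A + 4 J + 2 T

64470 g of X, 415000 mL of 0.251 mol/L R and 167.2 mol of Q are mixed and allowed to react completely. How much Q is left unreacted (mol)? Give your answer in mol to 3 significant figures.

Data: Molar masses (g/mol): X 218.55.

19.7 mol

n(X) = 64470 / 218.55 = 295.0 mol
n(R) = 0.251 × 415000/1000 = 104.2 mol
n(Q) = 167.2 mol
n/ν for X = 295.0/4 = 73.75
n/ν for R = 104.2/1 = 104.2
n/ν for Q = 167.2/2 = 83.60
Smallest n/ν is X → limiting reagent.
Q consumed = (2/4) × 295.0 = 147.5 mol
Q remaining = 167.2 − 147.5 = 19.70 mol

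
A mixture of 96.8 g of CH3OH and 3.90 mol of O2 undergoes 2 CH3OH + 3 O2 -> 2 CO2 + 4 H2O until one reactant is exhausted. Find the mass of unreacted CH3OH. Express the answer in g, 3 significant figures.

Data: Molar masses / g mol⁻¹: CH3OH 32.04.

n(CH3OH) = 96.80 / 32.04 = 3.021 mol
n(O2) = 3.900 mol
n/ν → CH3OH: 1.511, O2: 1.300; O2 is limiting.
CH3OH consumed = (2/3) × 3.900 = 2.600 mol
CH3OH remaining = 3.021 − 2.600 = 0.4210 mol
mass = 0.4210 × 32.04 = 13.49 g

13.5 g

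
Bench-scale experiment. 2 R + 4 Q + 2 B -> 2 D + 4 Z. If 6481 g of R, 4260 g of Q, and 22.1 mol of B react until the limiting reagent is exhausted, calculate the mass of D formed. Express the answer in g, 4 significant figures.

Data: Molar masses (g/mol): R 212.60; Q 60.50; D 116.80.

2581 g

n(R) = 6481 / 212.60 = 30.48 mol
n(Q) = 4260 / 60.50 = 70.41 mol
n(B) = 22.10 mol
n/ν for R = 30.48/2 = 15.24
n/ν for Q = 70.41/4 = 17.60
n/ν for B = 22.10/2 = 11.05
Smallest n/ν is B → limiting reagent.
n(D) = (2/2) × 22.10 = 22.10 mol
mass = 22.10 × 116.80 = 2581 g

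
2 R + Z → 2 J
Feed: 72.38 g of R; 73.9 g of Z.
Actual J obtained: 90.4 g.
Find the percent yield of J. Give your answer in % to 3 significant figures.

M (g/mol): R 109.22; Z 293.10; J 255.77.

n(R) = 72.38 / 109.22 = 0.6627 mol
n(Z) = 73.90 / 293.10 = 0.2521 mol
n/ν for R = 0.6627/2 = 0.3314
n/ν for Z = 0.2521/1 = 0.2521
Smallest n/ν is Z → limiting reagent.
theoretical n(J) = (2/1) × 0.2521 = 0.5042 mol → 129.0 g
% yield = 90.4 / 129.0 × 100 = 70.08 %

70.1 %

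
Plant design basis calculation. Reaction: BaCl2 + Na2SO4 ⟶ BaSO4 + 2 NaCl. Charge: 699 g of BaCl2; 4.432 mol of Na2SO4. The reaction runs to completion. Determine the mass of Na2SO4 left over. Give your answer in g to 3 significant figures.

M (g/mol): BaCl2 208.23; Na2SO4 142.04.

153 g

n(BaCl2) = 699.0 / 208.23 = 3.357 mol
n(Na2SO4) = 4.432 mol
n/ν → BaCl2: 3.357, Na2SO4: 4.432; BaCl2 is limiting.
Na2SO4 consumed = (1/1) × 3.357 = 3.357 mol
Na2SO4 remaining = 4.432 − 3.357 = 1.075 mol
mass = 1.075 × 142.04 = 152.7 g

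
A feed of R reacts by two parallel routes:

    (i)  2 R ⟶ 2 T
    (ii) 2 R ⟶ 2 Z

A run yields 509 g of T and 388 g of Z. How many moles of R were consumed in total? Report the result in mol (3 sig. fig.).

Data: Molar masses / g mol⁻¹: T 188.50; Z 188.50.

4.76 mol

n(T) = 509 / 188.50 = 2.700 mol
n(Z) = 388 / 188.50 = 2.058 mol
n(R) via (i) = (2/2)×2.700 = 2.700 mol
n(R) via (ii) = (2/2)×2.058 = 2.058 mol
total n(R) = 2.700 + 2.058 = 4.758 mol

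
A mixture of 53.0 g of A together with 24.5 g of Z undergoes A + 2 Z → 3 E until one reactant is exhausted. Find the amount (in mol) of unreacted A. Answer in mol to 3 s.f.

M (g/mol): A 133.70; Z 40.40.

n(A) = 53.00 / 133.70 = 0.3964 mol
n(Z) = 24.50 / 40.40 = 0.6064 mol
n/ν for A = 0.3964/1 = 0.3964
n/ν for Z = 0.6064/2 = 0.3032
Smallest n/ν is Z → limiting reagent.
A consumed = (1/2) × 0.6064 = 0.3032 mol
A remaining = 0.3964 − 0.3032 = 0.09320 mol

0.0932 mol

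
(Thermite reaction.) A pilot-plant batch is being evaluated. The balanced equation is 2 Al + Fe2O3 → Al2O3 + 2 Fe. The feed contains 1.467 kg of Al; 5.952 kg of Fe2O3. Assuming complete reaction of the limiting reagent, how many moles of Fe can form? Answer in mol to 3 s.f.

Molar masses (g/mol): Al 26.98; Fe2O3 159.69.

n(Al) = 1.467×1000 / 26.98 = 54.37 mol
n(Fe2O3) = 5.952×1000 / 159.69 = 37.27 mol
n/ν for Al = 54.37/2 = 27.19
n/ν for Fe2O3 = 37.27/1 = 37.27
Smallest n/ν is Al → limiting reagent.
n(Fe) = (2/2) × 54.37 = 54.37 mol

54.4 mol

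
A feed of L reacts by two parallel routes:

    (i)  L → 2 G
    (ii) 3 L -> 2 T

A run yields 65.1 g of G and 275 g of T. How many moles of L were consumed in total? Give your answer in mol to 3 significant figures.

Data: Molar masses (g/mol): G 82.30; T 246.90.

2.07 mol

n(G) = 65.1 / 82.30 = 0.7910 mol
n(T) = 275 / 246.90 = 1.114 mol
n(L) via (i) = (1/2)×0.7910 = 0.3955 mol
n(L) via (ii) = (3/2)×1.114 = 1.671 mol
total n(L) = 0.3955 + 1.671 = 2.067 mol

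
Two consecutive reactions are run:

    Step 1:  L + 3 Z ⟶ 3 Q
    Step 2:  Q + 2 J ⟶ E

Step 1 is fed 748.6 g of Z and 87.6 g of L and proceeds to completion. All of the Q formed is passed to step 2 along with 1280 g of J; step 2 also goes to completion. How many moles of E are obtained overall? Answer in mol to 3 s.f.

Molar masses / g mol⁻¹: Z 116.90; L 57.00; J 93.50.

Step 1:
n(Z) = 748.6 / 116.90 = 6.404 mol
n(L) = 87.60 / 57.00 = 1.537 mol
n/ν → Z: 2.135, L: 1.537; L is limiting.
n(Q) produced = (3/1) × 1.537 = 4.611 mol
Step 2:
n(Q) available = 4.611 mol
n(J) = 1280 / 93.50 = 13.69 mol
n/ν → Q: 4.611, J: 6.845; Q is limiting.
n(E) = (1/1) × 4.611 = 4.611 mol

4.61 mol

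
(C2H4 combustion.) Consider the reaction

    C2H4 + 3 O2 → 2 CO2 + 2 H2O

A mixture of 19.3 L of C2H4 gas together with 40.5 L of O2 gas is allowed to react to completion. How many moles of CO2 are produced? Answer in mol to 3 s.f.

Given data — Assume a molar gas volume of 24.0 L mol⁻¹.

n(C2H4) = 19.30 / 24.0 = 0.8042 mol
n(O2) = 40.50 / 24.0 = 1.688 mol
n/ν → C2H4: 0.8042, O2: 0.5627; O2 is limiting.
n(CO2) = (2/3) × 1.688 = 1.125 mol

1.13 mol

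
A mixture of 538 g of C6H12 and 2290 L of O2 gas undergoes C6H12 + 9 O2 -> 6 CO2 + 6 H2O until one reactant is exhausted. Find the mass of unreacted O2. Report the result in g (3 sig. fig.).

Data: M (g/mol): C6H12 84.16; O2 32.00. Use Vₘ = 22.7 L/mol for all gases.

n(C6H12) = 538.0 / 84.16 = 6.393 mol
n(O2) = 2290 / 22.7 = 100.9 mol
n/ν for C6H12 = 6.393/1 = 6.393
n/ν for O2 = 100.9/9 = 11.21
Smallest n/ν is C6H12 → limiting reagent.
O2 consumed = (9/1) × 6.393 = 57.54 mol
O2 remaining = 100.9 − 57.54 = 43.36 mol
mass = 43.36 × 32.00 = 1388 g

1390 g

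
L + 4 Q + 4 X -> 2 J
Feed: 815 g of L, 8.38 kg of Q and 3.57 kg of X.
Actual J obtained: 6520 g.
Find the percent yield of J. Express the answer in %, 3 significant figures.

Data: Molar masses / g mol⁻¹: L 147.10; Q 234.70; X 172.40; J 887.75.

n(L) = 815.0 / 147.10 = 5.540 mol
n(Q) = 8.380×1000 / 234.70 = 35.71 mol
n(X) = 3.570×1000 / 172.40 = 20.71 mol
n/ν for L = 5.540/1 = 5.540
n/ν for Q = 35.71/4 = 8.928
n/ν for X = 20.71/4 = 5.178
Smallest n/ν is X → limiting reagent.
theoretical n(J) = (2/4) × 20.71 = 10.36 mol → 9197 g
% yield = 6520 / 9197 × 100 = 70.89 %

70.9 %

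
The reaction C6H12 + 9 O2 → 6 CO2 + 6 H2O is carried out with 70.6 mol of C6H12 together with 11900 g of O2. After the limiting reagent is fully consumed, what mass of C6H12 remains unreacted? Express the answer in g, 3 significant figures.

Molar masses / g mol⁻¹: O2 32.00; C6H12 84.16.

2460 g

n(C6H12) = 70.60 mol
n(O2) = 11900 / 32.00 = 371.9 mol
n/ν → C6H12: 70.60, O2: 41.32; O2 is limiting.
C6H12 consumed = (1/9) × 371.9 = 41.32 mol
C6H12 remaining = 70.60 − 41.32 = 29.28 mol
mass = 29.28 × 84.16 = 2464 g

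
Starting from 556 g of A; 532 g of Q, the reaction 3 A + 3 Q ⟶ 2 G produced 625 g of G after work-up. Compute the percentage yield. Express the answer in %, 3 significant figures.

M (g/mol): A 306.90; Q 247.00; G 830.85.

n(A) = 556.0 / 306.90 = 1.812 mol
n(Q) = 532.0 / 247.00 = 2.154 mol
n/ν for A = 1.812/3 = 0.6040
n/ν for Q = 2.154/3 = 0.7180
Smallest n/ν is A → limiting reagent.
theoretical n(G) = (2/3) × 1.812 = 1.208 mol → 1004 g
% yield = 625 / 1004 × 100 = 62.25 %

62.3 %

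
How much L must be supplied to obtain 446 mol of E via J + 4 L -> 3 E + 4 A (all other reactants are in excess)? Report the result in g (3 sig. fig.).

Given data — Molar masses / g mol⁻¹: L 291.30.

173000 g

n(E) = 446.0 mol
n(L) = (4/3) × 446.0 = 594.7 mol
mass = 594.7 × 291.30 = 173200 g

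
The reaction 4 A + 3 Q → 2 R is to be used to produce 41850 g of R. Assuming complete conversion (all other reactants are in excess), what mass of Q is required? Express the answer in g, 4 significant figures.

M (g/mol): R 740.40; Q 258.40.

21910 g

n(R) = 41850 / 740.40 = 56.52 mol
n(Q) = (3/2) × 56.52 = 84.78 mol
mass = 84.78 × 258.40 = 21910 g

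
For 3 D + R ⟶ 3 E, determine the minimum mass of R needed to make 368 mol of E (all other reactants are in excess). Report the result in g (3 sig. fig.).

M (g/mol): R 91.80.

n(E) = 368.0 mol
n(R) = (1/3) × 368.0 = 122.7 mol
mass = 122.7 × 91.80 = 11260 g

11300 g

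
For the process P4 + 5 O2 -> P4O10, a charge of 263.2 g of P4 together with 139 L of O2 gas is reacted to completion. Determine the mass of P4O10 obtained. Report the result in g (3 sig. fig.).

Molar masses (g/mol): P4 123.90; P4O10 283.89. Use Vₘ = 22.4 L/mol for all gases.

n(P4) = 263.2 / 123.90 = 2.124 mol
n(O2) = 139.0 / 22.4 = 6.205 mol
n/ν for P4 = 2.124/1 = 2.124
n/ν for O2 = 6.205/5 = 1.241
Smallest n/ν is O2 → limiting reagent.
n(P4O10) = (1/5) × 6.205 = 1.241 mol
mass = 1.241 × 283.89 = 352.3 g

352 g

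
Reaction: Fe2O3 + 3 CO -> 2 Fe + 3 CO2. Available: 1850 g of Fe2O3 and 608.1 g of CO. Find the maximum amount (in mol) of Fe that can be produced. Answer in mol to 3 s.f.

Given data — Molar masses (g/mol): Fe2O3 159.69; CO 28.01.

14.5 mol

n(Fe2O3) = 1850 / 159.69 = 11.58 mol
n(CO) = 608.1 / 28.01 = 21.71 mol
n/ν for Fe2O3 = 11.58/1 = 11.58
n/ν for CO = 21.71/3 = 7.237
Smallest n/ν is CO → limiting reagent.
n(Fe) = (2/3) × 21.71 = 14.47 mol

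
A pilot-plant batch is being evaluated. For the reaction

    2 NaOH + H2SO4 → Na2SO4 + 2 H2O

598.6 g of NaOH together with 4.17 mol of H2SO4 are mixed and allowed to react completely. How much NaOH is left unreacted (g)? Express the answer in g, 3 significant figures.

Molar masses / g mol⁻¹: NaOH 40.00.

n(NaOH) = 598.6 / 40.00 = 14.97 mol
n(H2SO4) = 4.170 mol
n/ν for NaOH = 14.97/2 = 7.485
n/ν for H2SO4 = 4.170/1 = 4.170
Smallest n/ν is H2SO4 → limiting reagent.
NaOH consumed = (2/1) × 4.170 = 8.340 mol
NaOH remaining = 14.97 − 8.340 = 6.630 mol
mass = 6.630 × 40.00 = 265.2 g

265 g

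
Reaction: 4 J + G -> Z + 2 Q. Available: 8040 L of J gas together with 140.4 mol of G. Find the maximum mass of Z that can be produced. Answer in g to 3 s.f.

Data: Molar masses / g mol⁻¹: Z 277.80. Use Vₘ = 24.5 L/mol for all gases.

n(J) = 8040 / 24.5 = 328.2 mol
n(G) = 140.4 mol
n/ν → J: 82.05, G: 140.4; J is limiting.
n(Z) = (1/4) × 328.2 = 82.05 mol
mass = 82.05 × 277.80 = 22790 g

22800 g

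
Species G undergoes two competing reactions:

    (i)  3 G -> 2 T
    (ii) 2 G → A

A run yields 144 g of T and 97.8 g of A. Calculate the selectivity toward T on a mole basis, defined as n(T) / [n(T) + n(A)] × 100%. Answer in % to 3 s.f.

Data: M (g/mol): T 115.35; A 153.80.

n(T) = 144 / 115.35 = 1.248 mol
n(A) = 97.8 / 153.80 = 0.6359 mol
selectivity = 1.248/(1.248+0.6359) × 100 = 66.25 %

66.3 %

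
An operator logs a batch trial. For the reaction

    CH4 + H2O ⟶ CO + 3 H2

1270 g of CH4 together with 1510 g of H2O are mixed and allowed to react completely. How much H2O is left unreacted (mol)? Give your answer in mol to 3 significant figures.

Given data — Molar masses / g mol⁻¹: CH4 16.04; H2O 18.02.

4.62 mol

n(CH4) = 1270 / 16.04 = 79.18 mol
n(H2O) = 1510 / 18.02 = 83.80 mol
n/ν for CH4 = 79.18/1 = 79.18
n/ν for H2O = 83.80/1 = 83.80
Smallest n/ν is CH4 → limiting reagent.
H2O consumed = (1/1) × 79.18 = 79.18 mol
H2O remaining = 83.80 − 79.18 = 4.620 mol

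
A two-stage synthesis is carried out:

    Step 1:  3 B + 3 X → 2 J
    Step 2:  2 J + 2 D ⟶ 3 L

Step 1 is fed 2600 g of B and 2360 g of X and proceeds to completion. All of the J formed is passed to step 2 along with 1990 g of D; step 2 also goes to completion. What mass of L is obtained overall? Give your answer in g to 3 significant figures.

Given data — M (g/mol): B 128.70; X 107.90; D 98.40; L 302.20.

6110 g

Step 1:
n(B) = 2600 / 128.70 = 20.20 mol
n(X) = 2360 / 107.90 = 21.87 mol
n/ν → B: 6.733, X: 7.290; B is limiting.
n(J) produced = (2/3) × 20.20 = 13.47 mol
Step 2:
n(J) available = 13.47 mol
n(D) = 1990 / 98.40 = 20.22 mol
n/ν → J: 6.735, D: 10.11; J is limiting.
n(L) = (3/2) × 13.47 = 20.21 mol
mass = 20.21 × 302.20 = 6107 g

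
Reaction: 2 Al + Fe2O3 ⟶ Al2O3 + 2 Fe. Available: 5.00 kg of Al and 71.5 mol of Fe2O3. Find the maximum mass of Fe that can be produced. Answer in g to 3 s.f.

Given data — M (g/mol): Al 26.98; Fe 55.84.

7990 g

n(Al) = 5.000×1000 / 26.98 = 185.3 mol
n(Fe2O3) = 71.50 mol
n/ν → Al: 92.65, Fe2O3: 71.50; Fe2O3 is limiting.
n(Fe) = (2/1) × 71.50 = 143.0 mol
mass = 143.0 × 55.84 = 7985 g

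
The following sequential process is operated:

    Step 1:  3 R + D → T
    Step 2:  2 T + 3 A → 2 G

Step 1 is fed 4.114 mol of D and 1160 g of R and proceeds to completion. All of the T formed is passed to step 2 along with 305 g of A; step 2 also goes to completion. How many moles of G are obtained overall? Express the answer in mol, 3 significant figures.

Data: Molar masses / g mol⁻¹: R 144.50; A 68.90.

2.68 mol

Step 1:
n(D) = 4.114 mol
n(R) = 1160 / 144.50 = 8.028 mol
n/ν for D = 4.114/1 = 4.114
n/ν for R = 8.028/3 = 2.676
Smallest n/ν is R → limiting reagent.
n(T) produced = (1/3) × 8.028 = 2.676 mol
Step 2:
n(T) available = 2.676 mol
n(A) = 305.0 / 68.90 = 4.427 mol
n/ν for T = 2.676/2 = 1.338
n/ν for A = 4.427/3 = 1.476
Smallest n/ν is T → limiting reagent.
n(G) = (2/2) × 2.676 = 2.676 mol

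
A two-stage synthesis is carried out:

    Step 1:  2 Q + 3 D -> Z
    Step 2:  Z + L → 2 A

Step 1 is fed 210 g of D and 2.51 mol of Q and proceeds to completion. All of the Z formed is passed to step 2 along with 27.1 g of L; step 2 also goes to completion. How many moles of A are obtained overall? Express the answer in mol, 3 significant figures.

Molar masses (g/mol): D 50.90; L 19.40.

Step 1:
n(D) = 210.0 / 50.90 = 4.126 mol
n(Q) = 2.510 mol
n/ν → D: 1.375, Q: 1.255; Q is limiting.
n(Z) produced = (1/2) × 2.510 = 1.255 mol
Step 2:
n(Z) available = 1.255 mol
n(L) = 27.10 / 19.40 = 1.397 mol
n/ν → Z: 1.255, L: 1.397; Z is limiting.
n(A) = (2/1) × 1.255 = 2.510 mol

2.51 mol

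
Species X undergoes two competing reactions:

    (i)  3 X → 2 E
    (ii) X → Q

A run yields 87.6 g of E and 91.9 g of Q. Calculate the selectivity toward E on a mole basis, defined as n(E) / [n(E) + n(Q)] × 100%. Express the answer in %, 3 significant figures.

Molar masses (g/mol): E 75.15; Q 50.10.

38.9 %

n(E) = 87.6 / 75.15 = 1.166 mol
n(Q) = 91.9 / 50.10 = 1.834 mol
selectivity = 1.166/(1.166+1.834) × 100 = 38.87 %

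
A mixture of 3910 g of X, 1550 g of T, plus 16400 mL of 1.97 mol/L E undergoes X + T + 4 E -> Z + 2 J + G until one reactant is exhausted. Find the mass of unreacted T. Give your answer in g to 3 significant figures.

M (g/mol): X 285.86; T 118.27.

595 g

n(X) = 3910 / 285.86 = 13.68 mol
n(T) = 1550 / 118.27 = 13.11 mol
n(E) = 1.97 × 16400/1000 = 32.31 mol
n/ν for X = 13.68/1 = 13.68
n/ν for T = 13.11/1 = 13.11
n/ν for E = 32.31/4 = 8.078
Smallest n/ν is E → limiting reagent.
T consumed = (1/4) × 32.31 = 8.078 mol
T remaining = 13.11 − 8.078 = 5.032 mol
mass = 5.032 × 118.27 = 595.1 g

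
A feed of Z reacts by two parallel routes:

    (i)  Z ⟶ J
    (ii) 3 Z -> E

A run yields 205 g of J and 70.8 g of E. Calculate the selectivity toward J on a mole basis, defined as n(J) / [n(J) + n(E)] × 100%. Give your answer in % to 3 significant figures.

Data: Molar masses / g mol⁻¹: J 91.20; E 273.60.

89.7 %

n(J) = 205 / 91.20 = 2.248 mol
n(E) = 70.8 / 273.60 = 0.2588 mol
selectivity = 2.248/(2.248+0.2588) × 100 = 89.68 %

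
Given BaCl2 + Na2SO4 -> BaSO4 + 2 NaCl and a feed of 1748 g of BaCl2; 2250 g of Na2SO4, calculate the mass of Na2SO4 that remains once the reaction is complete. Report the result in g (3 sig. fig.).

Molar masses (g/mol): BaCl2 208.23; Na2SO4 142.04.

n(BaCl2) = 1748 / 208.23 = 8.395 mol
n(Na2SO4) = 2250 / 142.04 = 15.84 mol
n/ν → BaCl2: 8.395, Na2SO4: 15.84; BaCl2 is limiting.
Na2SO4 consumed = (1/1) × 8.395 = 8.395 mol
Na2SO4 remaining = 15.84 − 8.395 = 7.445 mol
mass = 7.445 × 142.04 = 1057 g

1060 g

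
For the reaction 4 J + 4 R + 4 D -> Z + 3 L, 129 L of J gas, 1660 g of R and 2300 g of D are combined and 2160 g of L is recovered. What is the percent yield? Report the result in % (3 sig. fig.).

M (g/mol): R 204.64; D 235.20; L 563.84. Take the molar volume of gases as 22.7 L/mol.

n(J) = 129.0 / 22.7 = 5.683 mol
n(R) = 1660 / 204.64 = 8.112 mol
n(D) = 2300 / 235.20 = 9.779 mol
n/ν for J = 5.683/4 = 1.421
n/ν for R = 8.112/4 = 2.028
n/ν for D = 9.779/4 = 2.445
Smallest n/ν is J → limiting reagent.
theoretical n(L) = (3/4) × 5.683 = 4.262 mol → 2403 g
% yield = 2160 / 2403 × 100 = 89.89 %

89.9 %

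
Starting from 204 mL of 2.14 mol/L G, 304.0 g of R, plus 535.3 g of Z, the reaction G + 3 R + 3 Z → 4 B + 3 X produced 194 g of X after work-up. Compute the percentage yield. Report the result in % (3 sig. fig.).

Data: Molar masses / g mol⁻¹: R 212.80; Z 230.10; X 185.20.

80.0 %

n(G) = 2.14 × 204.0/1000 = 0.4366 mol
n(R) = 304.0 / 212.80 = 1.429 mol
n(Z) = 535.3 / 230.10 = 2.326 mol
n/ν for G = 0.4366/1 = 0.4366
n/ν for R = 1.429/3 = 0.4763
n/ν for Z = 2.326/3 = 0.7753
Smallest n/ν is G → limiting reagent.
theoretical n(X) = (3/1) × 0.4366 = 1.310 mol → 242.6 g
% yield = 194 / 242.6 × 100 = 79.97 %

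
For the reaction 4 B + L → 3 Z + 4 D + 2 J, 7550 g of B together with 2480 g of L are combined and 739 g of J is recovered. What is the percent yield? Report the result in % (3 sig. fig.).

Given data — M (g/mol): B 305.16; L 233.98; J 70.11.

85.2 %

n(B) = 7550 / 305.16 = 24.74 mol
n(L) = 2480 / 233.98 = 10.60 mol
n/ν for B = 24.74/4 = 6.185
n/ν for L = 10.60/1 = 10.60
Smallest n/ν is B → limiting reagent.
theoretical n(J) = (2/4) × 24.74 = 12.37 mol → 867.3 g
% yield = 739 / 867.3 × 100 = 85.21 %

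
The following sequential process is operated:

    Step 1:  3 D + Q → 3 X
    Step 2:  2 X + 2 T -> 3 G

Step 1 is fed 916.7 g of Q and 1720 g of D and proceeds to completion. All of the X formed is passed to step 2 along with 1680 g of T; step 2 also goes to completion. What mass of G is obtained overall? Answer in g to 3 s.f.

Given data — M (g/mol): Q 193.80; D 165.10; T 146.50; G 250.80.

3920 g

Step 1:
n(Q) = 916.7 / 193.80 = 4.730 mol
n(D) = 1720 / 165.10 = 10.42 mol
n/ν for Q = 4.730/1 = 4.730
n/ν for D = 10.42/3 = 3.473
Smallest n/ν is D → limiting reagent.
n(X) produced = (3/3) × 10.42 = 10.42 mol
Step 2:
n(X) available = 10.42 mol
n(T) = 1680 / 146.50 = 11.47 mol
n/ν for X = 10.42/2 = 5.210
n/ν for T = 11.47/2 = 5.735
Smallest n/ν is X → limiting reagent.
n(G) = (3/2) × 10.42 = 15.63 mol
mass = 15.63 × 250.80 = 3920 g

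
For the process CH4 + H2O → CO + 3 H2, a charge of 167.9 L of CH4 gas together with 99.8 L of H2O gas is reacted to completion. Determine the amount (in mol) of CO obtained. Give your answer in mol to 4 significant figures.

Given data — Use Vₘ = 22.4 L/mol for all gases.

4.455 mol

n(CH4) = 167.9 / 22.4 = 7.496 mol
n(H2O) = 99.80 / 22.4 = 4.455 mol
n/ν for CH4 = 7.496/1 = 7.496
n/ν for H2O = 4.455/1 = 4.455
Smallest n/ν is H2O → limiting reagent.
n(CO) = (1/1) × 4.455 = 4.455 mol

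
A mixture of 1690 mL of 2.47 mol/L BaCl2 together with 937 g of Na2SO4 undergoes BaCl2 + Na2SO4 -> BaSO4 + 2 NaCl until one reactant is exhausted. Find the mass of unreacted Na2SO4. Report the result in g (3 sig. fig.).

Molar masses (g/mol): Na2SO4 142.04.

344 g

n(BaCl2) = 2.47 × 1690/1000 = 4.174 mol
n(Na2SO4) = 937.0 / 142.04 = 6.597 mol
n/ν for BaCl2 = 4.174/1 = 4.174
n/ν for Na2SO4 = 6.597/1 = 6.597
Smallest n/ν is BaCl2 → limiting reagent.
Na2SO4 consumed = (1/1) × 4.174 = 4.174 mol
Na2SO4 remaining = 6.597 − 4.174 = 2.423 mol
mass = 2.423 × 142.04 = 344.2 g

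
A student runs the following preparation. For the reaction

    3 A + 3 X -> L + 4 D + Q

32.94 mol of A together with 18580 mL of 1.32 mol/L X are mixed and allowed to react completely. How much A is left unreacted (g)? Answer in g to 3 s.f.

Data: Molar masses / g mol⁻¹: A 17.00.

n(A) = 32.94 mol
n(X) = 1.32 × 18580/1000 = 24.53 mol
n/ν for A = 32.94/3 = 10.98
n/ν for X = 24.53/3 = 8.177
Smallest n/ν is X → limiting reagent.
A consumed = (3/3) × 24.53 = 24.53 mol
A remaining = 32.94 − 24.53 = 8.410 mol
mass = 8.410 × 17.00 = 143.0 g

143 g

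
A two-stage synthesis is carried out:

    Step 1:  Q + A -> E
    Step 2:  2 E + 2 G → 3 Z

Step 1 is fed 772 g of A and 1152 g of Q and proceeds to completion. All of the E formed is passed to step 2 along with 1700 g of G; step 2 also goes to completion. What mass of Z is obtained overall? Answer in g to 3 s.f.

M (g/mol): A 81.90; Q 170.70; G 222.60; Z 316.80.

3210 g

Step 1:
n(A) = 772.0 / 81.90 = 9.426 mol
n(Q) = 1152 / 170.70 = 6.749 mol
n/ν for A = 9.426/1 = 9.426
n/ν for Q = 6.749/1 = 6.749
Smallest n/ν is Q → limiting reagent.
n(E) produced = (1/1) × 6.749 = 6.749 mol
Step 2:
n(E) available = 6.749 mol
n(G) = 1700 / 222.60 = 7.637 mol
n/ν for E = 6.749/2 = 3.375
n/ν for G = 7.637/2 = 3.819
Smallest n/ν is E → limiting reagent.
n(Z) = (3/2) × 6.749 = 10.12 mol
mass = 10.12 × 316.80 = 3206 g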